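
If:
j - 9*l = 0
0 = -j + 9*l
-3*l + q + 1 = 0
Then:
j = 3*q + 3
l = q/3 + 1/3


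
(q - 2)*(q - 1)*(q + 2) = q^3 - q^2 - 4*q + 4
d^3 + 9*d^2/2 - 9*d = d*(d - 3/2)*(d + 6)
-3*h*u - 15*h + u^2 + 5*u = (-3*h + u)*(u + 5)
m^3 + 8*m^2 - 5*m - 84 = (m - 3)*(m + 4)*(m + 7)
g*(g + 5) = g^2 + 5*g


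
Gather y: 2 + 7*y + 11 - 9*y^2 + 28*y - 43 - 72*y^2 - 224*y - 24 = -81*y^2 - 189*y - 54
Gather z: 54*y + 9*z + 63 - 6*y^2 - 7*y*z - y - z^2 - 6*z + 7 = -6*y^2 + 53*y - z^2 + z*(3 - 7*y) + 70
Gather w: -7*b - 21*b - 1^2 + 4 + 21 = 24 - 28*b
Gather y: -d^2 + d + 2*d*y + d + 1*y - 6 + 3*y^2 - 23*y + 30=-d^2 + 2*d + 3*y^2 + y*(2*d - 22) + 24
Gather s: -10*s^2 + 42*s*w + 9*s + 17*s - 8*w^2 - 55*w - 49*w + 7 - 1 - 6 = -10*s^2 + s*(42*w + 26) - 8*w^2 - 104*w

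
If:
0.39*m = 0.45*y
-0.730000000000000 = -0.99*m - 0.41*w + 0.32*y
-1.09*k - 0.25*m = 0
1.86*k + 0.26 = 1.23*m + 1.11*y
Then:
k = -0.02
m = 0.10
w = 1.61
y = 0.09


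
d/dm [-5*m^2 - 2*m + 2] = -10*m - 2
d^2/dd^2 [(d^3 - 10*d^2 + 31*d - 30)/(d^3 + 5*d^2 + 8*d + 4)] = 6*(-5*d^4 + 43*d^3 + 15*d^2 - 215*d - 206)/(d^7 + 11*d^6 + 51*d^5 + 129*d^4 + 192*d^3 + 168*d^2 + 80*d + 16)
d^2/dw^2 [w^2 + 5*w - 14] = 2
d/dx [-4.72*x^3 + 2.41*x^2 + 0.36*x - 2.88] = -14.16*x^2 + 4.82*x + 0.36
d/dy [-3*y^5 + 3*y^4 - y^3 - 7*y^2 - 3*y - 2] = -15*y^4 + 12*y^3 - 3*y^2 - 14*y - 3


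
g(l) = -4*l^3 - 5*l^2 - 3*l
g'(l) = -12*l^2 - 10*l - 3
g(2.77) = -131.69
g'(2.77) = -122.77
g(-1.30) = 4.24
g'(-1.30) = -10.28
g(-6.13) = 751.89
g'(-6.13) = -392.62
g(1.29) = -20.78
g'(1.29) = -35.87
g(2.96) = -156.43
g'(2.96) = -137.74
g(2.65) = -117.50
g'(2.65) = -113.77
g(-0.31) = 0.57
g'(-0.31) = -1.05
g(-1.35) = 4.78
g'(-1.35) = -11.37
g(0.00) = 0.00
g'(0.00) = -3.00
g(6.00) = -1062.00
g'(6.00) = -495.00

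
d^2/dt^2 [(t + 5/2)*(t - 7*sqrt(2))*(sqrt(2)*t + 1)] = 6*sqrt(2)*t - 26 + 5*sqrt(2)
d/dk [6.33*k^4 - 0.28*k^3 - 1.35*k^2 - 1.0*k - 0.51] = 25.32*k^3 - 0.84*k^2 - 2.7*k - 1.0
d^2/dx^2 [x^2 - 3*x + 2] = 2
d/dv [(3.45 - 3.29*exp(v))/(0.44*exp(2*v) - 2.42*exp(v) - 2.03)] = (1.4476*exp(2*v) - 3.036*exp(v) + 15.0277)*exp(v)/(0.1936*exp(4*v) - 2.1296*exp(3*v) + 4.07*exp(2*v) + 9.8252*exp(v) + 4.1209)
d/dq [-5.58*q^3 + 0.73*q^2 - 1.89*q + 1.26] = -16.74*q^2 + 1.46*q - 1.89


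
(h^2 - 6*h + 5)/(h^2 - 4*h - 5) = (h - 1)/(h + 1)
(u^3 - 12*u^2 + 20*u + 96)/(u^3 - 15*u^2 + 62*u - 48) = (u + 2)/(u - 1)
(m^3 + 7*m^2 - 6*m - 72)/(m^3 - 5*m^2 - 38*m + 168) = (m^2 + m - 12)/(m^2 - 11*m + 28)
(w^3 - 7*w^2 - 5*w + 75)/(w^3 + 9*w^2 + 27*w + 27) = (w^2 - 10*w + 25)/(w^2 + 6*w + 9)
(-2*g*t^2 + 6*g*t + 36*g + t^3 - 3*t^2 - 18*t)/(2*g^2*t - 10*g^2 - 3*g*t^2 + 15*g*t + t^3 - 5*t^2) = (t^2 - 3*t - 18)/(-g*t + 5*g + t^2 - 5*t)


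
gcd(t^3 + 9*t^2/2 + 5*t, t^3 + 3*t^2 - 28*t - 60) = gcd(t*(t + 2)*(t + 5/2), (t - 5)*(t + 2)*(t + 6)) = t + 2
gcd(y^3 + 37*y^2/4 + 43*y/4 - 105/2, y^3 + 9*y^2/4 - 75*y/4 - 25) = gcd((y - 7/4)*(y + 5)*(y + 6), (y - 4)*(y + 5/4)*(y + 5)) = y + 5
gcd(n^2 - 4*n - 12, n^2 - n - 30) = n - 6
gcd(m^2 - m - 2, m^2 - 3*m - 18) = 1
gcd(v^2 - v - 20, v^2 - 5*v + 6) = 1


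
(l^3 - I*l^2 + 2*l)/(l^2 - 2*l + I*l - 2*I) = l*(l - 2*I)/(l - 2)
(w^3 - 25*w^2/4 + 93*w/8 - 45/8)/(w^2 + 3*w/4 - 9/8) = (2*w^2 - 11*w + 15)/(2*w + 3)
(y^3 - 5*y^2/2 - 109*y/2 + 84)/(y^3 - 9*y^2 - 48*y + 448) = (y - 3/2)/(y - 8)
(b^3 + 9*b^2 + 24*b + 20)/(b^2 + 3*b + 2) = (b^2 + 7*b + 10)/(b + 1)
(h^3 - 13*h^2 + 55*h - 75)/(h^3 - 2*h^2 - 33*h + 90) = (h - 5)/(h + 6)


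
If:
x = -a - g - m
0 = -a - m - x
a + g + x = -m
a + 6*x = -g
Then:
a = -6*x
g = 0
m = 5*x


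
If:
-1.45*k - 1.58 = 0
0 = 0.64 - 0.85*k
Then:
No Solution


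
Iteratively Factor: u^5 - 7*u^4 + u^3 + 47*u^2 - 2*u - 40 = (u - 4)*(u^4 - 3*u^3 - 11*u^2 + 3*u + 10) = (u - 5)*(u - 4)*(u^3 + 2*u^2 - u - 2) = (u - 5)*(u - 4)*(u + 2)*(u^2 - 1) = (u - 5)*(u - 4)*(u - 1)*(u + 2)*(u + 1)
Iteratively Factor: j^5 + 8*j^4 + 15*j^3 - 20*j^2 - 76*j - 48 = (j + 1)*(j^4 + 7*j^3 + 8*j^2 - 28*j - 48) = (j + 1)*(j + 3)*(j^3 + 4*j^2 - 4*j - 16) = (j - 2)*(j + 1)*(j + 3)*(j^2 + 6*j + 8) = (j - 2)*(j + 1)*(j + 2)*(j + 3)*(j + 4)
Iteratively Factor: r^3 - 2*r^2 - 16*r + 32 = (r - 2)*(r^2 - 16) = (r - 2)*(r + 4)*(r - 4)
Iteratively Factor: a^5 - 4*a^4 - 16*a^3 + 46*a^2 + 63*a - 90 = (a - 1)*(a^4 - 3*a^3 - 19*a^2 + 27*a + 90) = (a - 1)*(a + 2)*(a^3 - 5*a^2 - 9*a + 45) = (a - 1)*(a + 2)*(a + 3)*(a^2 - 8*a + 15) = (a - 3)*(a - 1)*(a + 2)*(a + 3)*(a - 5)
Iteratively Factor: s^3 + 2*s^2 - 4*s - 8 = (s - 2)*(s^2 + 4*s + 4) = (s - 2)*(s + 2)*(s + 2)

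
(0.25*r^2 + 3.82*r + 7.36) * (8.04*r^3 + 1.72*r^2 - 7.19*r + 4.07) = 2.01*r^5 + 31.1428*r^4 + 63.9473*r^3 - 13.7891*r^2 - 37.371*r + 29.9552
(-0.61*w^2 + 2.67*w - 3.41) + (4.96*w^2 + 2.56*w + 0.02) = 4.35*w^2 + 5.23*w - 3.39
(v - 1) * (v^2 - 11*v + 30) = v^3 - 12*v^2 + 41*v - 30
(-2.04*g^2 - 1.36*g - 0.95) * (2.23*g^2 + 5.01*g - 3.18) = -4.5492*g^4 - 13.2532*g^3 - 2.4449*g^2 - 0.434699999999999*g + 3.021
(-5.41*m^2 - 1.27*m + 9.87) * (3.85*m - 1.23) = -20.8285*m^3 + 1.7648*m^2 + 39.5616*m - 12.1401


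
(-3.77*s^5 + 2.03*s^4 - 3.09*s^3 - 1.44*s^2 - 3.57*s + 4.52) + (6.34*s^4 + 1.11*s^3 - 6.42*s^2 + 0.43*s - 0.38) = -3.77*s^5 + 8.37*s^4 - 1.98*s^3 - 7.86*s^2 - 3.14*s + 4.14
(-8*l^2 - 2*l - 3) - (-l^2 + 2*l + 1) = -7*l^2 - 4*l - 4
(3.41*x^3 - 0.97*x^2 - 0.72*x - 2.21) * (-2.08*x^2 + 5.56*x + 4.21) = -7.0928*x^5 + 20.9772*x^4 + 10.4605*x^3 - 3.4901*x^2 - 15.3188*x - 9.3041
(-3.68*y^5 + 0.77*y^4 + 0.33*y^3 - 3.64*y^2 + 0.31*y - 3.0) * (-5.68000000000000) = 20.9024*y^5 - 4.3736*y^4 - 1.8744*y^3 + 20.6752*y^2 - 1.7608*y + 17.04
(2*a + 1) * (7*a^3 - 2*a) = 14*a^4 + 7*a^3 - 4*a^2 - 2*a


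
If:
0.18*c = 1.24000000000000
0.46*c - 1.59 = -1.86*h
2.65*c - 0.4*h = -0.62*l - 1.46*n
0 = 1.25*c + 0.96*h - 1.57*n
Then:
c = 6.89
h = -0.85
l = -41.69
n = 4.97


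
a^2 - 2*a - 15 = (a - 5)*(a + 3)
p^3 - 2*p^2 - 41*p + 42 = (p - 7)*(p - 1)*(p + 6)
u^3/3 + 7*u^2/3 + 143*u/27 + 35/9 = (u/3 + 1)*(u + 5/3)*(u + 7/3)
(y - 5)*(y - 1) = y^2 - 6*y + 5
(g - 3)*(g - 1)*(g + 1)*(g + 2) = g^4 - g^3 - 7*g^2 + g + 6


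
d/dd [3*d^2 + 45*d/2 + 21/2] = 6*d + 45/2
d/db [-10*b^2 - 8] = -20*b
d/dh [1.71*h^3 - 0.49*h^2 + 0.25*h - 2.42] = 5.13*h^2 - 0.98*h + 0.25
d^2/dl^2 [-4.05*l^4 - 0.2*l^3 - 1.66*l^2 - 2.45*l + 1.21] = -48.6*l^2 - 1.2*l - 3.32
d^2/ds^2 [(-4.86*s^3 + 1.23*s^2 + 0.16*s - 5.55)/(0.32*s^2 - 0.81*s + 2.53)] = (-3.5527136788005e-15*s^4 + 2.16241999999999*s^3 + 50.37282*s^2 - 178.7961*s + 18.10584)/(0.032768*s^6 - 0.248832*s^5 + 1.407072*s^4 - 4.466097*s^3 + 11.124663*s^2 - 15.554187*s + 16.194277)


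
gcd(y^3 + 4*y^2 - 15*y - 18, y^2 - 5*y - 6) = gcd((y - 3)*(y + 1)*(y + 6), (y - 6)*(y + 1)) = y + 1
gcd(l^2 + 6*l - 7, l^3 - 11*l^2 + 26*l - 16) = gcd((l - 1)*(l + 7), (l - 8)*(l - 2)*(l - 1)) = l - 1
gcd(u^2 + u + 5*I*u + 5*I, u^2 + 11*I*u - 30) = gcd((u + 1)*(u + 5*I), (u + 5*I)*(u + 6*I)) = u + 5*I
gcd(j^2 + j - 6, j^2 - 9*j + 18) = 1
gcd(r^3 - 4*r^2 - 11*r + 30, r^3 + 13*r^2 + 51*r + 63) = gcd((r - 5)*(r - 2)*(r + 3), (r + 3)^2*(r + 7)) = r + 3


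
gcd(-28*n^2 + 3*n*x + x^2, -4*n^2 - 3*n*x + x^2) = -4*n + x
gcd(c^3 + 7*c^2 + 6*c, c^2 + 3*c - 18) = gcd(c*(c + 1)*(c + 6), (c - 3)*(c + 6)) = c + 6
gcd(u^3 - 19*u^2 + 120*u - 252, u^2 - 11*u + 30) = u - 6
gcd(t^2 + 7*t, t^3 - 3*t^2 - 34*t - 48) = 1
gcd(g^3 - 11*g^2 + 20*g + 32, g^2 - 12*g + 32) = g^2 - 12*g + 32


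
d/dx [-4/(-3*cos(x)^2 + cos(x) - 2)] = 4*(6*cos(x) - 1)*sin(x)/(3*sin(x)^2 + cos(x) - 5)^2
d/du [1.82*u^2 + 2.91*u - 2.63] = 3.64*u + 2.91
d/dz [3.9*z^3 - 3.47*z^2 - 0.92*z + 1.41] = 11.7*z^2 - 6.94*z - 0.92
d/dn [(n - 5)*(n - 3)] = 2*n - 8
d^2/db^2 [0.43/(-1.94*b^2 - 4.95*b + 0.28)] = (3.236696*b^2 + 8.25858*b - 0.43*(3.88*b + 4.95)*(7.76*b + 9.9) - 0.467152)/(1.94*b^2 + 4.95*b - 0.28)^3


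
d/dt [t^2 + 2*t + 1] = 2*t + 2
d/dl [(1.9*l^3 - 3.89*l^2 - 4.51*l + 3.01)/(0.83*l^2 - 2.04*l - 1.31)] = (1.577*l^4 - 7.752*l^3 + 4.2119*l^2 + 5.1952*l + 12.0485)/(0.6889*l^4 - 3.3864*l^3 + 1.987*l^2 + 5.3448*l + 1.7161)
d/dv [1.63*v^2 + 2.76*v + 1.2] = 3.26*v + 2.76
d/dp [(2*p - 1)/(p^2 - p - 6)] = (-2*p^2 + 2*p - 13)/(p^4 - 2*p^3 - 11*p^2 + 12*p + 36)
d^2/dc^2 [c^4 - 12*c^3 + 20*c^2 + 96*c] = 12*c^2 - 72*c + 40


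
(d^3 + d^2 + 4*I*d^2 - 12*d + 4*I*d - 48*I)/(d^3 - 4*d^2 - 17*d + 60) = (d + 4*I)/(d - 5)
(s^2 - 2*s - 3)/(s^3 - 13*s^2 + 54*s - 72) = (s + 1)/(s^2 - 10*s + 24)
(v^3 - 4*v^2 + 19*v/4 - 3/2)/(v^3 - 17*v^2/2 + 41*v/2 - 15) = (v - 1/2)/(v - 5)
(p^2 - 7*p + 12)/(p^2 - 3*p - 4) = (p - 3)/(p + 1)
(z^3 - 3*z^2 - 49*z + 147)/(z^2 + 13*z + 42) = (z^2 - 10*z + 21)/(z + 6)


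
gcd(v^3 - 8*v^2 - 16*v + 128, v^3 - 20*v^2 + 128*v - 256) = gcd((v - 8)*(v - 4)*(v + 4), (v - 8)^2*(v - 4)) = v^2 - 12*v + 32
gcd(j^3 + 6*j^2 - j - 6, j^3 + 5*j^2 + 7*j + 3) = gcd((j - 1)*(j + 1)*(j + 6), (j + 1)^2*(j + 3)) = j + 1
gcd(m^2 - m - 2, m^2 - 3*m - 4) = m + 1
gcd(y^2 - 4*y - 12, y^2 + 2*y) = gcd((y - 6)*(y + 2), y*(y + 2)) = y + 2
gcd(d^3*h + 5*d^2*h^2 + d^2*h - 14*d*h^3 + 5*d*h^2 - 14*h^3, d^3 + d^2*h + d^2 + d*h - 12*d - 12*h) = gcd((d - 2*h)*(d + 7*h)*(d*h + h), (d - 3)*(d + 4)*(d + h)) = 1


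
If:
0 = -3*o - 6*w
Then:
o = -2*w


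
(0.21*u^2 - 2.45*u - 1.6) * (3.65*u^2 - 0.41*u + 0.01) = 0.7665*u^4 - 9.0286*u^3 - 4.8334*u^2 + 0.6315*u - 0.016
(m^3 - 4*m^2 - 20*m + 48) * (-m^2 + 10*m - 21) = -m^5 + 14*m^4 - 41*m^3 - 164*m^2 + 900*m - 1008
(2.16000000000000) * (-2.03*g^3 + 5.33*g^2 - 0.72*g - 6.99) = -4.3848*g^3 + 11.5128*g^2 - 1.5552*g - 15.0984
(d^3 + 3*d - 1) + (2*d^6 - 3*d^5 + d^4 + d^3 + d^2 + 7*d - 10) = 2*d^6 - 3*d^5 + d^4 + 2*d^3 + d^2 + 10*d - 11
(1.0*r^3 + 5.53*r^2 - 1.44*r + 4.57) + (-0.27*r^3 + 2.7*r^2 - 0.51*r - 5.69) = 0.73*r^3 + 8.23*r^2 - 1.95*r - 1.12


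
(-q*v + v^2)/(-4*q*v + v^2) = (q - v)/(4*q - v)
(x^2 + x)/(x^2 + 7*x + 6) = x/(x + 6)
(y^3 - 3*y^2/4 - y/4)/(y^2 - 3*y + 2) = y*(4*y + 1)/(4*(y - 2))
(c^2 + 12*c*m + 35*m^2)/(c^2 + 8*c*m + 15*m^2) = (c + 7*m)/(c + 3*m)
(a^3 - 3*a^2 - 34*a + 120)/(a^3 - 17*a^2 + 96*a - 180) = (a^2 + 2*a - 24)/(a^2 - 12*a + 36)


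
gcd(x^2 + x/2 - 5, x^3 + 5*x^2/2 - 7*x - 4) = x - 2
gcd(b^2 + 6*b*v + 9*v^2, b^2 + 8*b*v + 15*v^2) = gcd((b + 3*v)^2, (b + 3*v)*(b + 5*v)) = b + 3*v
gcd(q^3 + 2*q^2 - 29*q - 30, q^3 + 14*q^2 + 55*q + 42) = q^2 + 7*q + 6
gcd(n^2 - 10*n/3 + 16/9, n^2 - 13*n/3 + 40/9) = n - 8/3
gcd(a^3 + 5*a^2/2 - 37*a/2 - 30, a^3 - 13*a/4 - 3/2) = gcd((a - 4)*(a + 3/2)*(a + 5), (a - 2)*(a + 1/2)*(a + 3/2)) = a + 3/2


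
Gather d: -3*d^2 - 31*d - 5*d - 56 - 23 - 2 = -3*d^2 - 36*d - 81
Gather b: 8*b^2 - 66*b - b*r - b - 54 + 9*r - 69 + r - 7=8*b^2 + b*(-r - 67) + 10*r - 130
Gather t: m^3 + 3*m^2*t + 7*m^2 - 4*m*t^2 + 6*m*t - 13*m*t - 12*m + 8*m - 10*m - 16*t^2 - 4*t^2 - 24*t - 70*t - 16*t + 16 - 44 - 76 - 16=m^3 + 7*m^2 - 14*m + t^2*(-4*m - 20) + t*(3*m^2 - 7*m - 110) - 120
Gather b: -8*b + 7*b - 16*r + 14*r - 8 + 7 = -b - 2*r - 1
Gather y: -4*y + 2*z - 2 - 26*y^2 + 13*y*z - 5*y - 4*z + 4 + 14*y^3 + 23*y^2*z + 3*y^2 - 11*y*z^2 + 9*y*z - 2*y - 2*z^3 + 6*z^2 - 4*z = 14*y^3 + y^2*(23*z - 23) + y*(-11*z^2 + 22*z - 11) - 2*z^3 + 6*z^2 - 6*z + 2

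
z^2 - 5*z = z*(z - 5)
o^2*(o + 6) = o^3 + 6*o^2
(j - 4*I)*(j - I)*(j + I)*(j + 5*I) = j^4 + I*j^3 + 21*j^2 + I*j + 20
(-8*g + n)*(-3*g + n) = 24*g^2 - 11*g*n + n^2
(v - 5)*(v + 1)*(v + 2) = v^3 - 2*v^2 - 13*v - 10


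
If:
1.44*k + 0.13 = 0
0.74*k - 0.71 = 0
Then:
No Solution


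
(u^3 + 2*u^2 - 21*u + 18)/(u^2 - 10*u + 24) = (u^3 + 2*u^2 - 21*u + 18)/(u^2 - 10*u + 24)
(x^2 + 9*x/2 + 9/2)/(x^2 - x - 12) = (x + 3/2)/(x - 4)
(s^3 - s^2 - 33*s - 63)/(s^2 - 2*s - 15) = (s^2 - 4*s - 21)/(s - 5)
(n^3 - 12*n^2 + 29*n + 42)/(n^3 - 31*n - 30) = (n - 7)/(n + 5)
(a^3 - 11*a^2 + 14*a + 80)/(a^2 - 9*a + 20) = (a^2 - 6*a - 16)/(a - 4)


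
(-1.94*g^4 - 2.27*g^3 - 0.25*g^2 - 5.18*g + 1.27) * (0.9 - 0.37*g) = 0.7178*g^5 - 0.9061*g^4 - 1.9505*g^3 + 1.6916*g^2 - 5.1319*g + 1.143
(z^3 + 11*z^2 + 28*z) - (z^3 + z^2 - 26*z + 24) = 10*z^2 + 54*z - 24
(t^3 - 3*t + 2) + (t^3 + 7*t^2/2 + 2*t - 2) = 2*t^3 + 7*t^2/2 - t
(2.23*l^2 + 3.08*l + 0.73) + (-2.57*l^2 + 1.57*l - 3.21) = -0.34*l^2 + 4.65*l - 2.48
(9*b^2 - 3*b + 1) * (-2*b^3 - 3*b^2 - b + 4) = -18*b^5 - 21*b^4 - 2*b^3 + 36*b^2 - 13*b + 4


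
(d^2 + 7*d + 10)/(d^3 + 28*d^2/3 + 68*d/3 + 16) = 3*(d + 5)/(3*d^2 + 22*d + 24)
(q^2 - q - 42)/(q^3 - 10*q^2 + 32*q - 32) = (q^2 - q - 42)/(q^3 - 10*q^2 + 32*q - 32)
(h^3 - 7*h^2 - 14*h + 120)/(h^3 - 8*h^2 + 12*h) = (h^2 - h - 20)/(h*(h - 2))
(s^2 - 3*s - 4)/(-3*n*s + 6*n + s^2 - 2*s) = (-s^2 + 3*s + 4)/(3*n*s - 6*n - s^2 + 2*s)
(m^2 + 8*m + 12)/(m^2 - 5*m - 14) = (m + 6)/(m - 7)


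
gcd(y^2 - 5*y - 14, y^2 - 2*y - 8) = y + 2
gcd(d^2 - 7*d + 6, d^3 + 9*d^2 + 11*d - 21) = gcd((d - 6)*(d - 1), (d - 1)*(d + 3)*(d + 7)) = d - 1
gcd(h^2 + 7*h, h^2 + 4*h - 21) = h + 7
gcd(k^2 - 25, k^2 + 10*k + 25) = k + 5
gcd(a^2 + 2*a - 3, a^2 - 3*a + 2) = a - 1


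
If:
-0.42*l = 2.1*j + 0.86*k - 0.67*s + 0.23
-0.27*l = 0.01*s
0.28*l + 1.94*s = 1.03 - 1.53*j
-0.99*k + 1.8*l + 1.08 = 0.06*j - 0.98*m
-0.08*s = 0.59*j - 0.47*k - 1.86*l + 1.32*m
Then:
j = -0.55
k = 1.84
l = -0.04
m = 0.79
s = 0.97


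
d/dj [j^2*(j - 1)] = j*(3*j - 2)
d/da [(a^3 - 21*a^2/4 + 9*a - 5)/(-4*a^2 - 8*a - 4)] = (-2*a^3 - 6*a^2 + 39*a - 38)/(8*(a^3 + 3*a^2 + 3*a + 1))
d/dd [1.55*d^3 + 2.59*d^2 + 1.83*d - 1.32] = 4.65*d^2 + 5.18*d + 1.83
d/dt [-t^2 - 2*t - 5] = -2*t - 2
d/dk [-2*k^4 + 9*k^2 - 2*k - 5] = -8*k^3 + 18*k - 2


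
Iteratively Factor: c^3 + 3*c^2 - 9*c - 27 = (c - 3)*(c^2 + 6*c + 9) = (c - 3)*(c + 3)*(c + 3)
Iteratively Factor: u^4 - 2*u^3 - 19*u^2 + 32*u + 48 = (u - 3)*(u^3 + u^2 - 16*u - 16) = (u - 3)*(u + 1)*(u^2 - 16) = (u - 3)*(u + 1)*(u + 4)*(u - 4)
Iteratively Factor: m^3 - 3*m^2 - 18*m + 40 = (m + 4)*(m^2 - 7*m + 10) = (m - 5)*(m + 4)*(m - 2)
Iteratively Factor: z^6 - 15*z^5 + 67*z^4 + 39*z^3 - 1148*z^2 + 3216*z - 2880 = (z - 5)*(z^5 - 10*z^4 + 17*z^3 + 124*z^2 - 528*z + 576) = (z - 5)*(z - 4)*(z^4 - 6*z^3 - 7*z^2 + 96*z - 144) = (z - 5)*(z - 4)*(z - 3)*(z^3 - 3*z^2 - 16*z + 48) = (z - 5)*(z - 4)^2*(z - 3)*(z^2 + z - 12) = (z - 5)*(z - 4)^2*(z - 3)^2*(z + 4)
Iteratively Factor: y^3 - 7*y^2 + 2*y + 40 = (y - 5)*(y^2 - 2*y - 8) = (y - 5)*(y + 2)*(y - 4)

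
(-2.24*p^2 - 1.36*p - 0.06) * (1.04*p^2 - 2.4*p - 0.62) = -2.3296*p^4 + 3.9616*p^3 + 4.5904*p^2 + 0.9872*p + 0.0372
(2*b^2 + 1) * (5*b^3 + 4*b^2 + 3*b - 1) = 10*b^5 + 8*b^4 + 11*b^3 + 2*b^2 + 3*b - 1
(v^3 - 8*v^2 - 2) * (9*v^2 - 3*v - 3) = 9*v^5 - 75*v^4 + 21*v^3 + 6*v^2 + 6*v + 6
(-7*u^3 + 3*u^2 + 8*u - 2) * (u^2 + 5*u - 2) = -7*u^5 - 32*u^4 + 37*u^3 + 32*u^2 - 26*u + 4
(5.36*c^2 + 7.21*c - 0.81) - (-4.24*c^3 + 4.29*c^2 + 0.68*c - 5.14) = 4.24*c^3 + 1.07*c^2 + 6.53*c + 4.33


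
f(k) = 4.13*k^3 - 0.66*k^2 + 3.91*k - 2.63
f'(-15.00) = 2811.46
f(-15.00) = -14148.53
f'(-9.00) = 1019.38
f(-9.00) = -3102.05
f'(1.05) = 16.18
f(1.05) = 5.53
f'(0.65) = 8.29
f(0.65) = 0.77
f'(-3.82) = 189.75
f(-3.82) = -257.42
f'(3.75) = 173.19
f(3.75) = 220.54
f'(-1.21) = 23.65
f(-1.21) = -15.64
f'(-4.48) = 258.50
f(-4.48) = -404.74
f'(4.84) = 287.76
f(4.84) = 469.09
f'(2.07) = 54.27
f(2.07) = 39.27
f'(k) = 12.39*k^2 - 1.32*k + 3.91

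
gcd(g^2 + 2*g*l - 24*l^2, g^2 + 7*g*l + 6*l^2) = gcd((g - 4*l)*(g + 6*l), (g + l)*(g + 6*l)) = g + 6*l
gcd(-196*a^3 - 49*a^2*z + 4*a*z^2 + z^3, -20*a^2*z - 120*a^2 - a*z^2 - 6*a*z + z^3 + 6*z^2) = 4*a + z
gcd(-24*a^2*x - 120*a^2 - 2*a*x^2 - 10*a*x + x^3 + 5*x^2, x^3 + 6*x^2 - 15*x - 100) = x + 5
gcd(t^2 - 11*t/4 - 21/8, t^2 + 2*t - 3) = 1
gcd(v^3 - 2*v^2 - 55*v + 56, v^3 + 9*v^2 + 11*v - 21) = v^2 + 6*v - 7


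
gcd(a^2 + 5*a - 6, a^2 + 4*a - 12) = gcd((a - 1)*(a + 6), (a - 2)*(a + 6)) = a + 6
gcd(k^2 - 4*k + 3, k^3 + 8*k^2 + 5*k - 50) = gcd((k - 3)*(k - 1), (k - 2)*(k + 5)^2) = 1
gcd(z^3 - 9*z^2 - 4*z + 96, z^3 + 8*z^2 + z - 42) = z + 3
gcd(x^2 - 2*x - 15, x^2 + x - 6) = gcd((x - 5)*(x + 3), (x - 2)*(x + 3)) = x + 3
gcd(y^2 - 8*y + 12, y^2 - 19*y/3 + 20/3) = 1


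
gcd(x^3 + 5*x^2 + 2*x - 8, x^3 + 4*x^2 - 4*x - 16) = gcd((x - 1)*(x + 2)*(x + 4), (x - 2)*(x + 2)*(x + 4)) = x^2 + 6*x + 8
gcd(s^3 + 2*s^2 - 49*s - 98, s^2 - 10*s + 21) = s - 7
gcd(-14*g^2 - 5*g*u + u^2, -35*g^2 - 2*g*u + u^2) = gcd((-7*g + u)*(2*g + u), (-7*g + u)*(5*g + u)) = -7*g + u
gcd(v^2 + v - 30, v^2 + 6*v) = v + 6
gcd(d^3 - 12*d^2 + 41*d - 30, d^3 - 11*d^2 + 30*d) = d^2 - 11*d + 30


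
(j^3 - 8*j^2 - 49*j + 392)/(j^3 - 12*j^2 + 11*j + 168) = (j + 7)/(j + 3)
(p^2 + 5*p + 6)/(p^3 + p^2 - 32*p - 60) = (p + 3)/(p^2 - p - 30)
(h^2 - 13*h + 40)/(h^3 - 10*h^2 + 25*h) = (h - 8)/(h*(h - 5))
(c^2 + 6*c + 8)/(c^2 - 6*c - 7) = (c^2 + 6*c + 8)/(c^2 - 6*c - 7)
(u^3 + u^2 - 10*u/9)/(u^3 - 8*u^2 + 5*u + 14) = u*(9*u^2 + 9*u - 10)/(9*(u^3 - 8*u^2 + 5*u + 14))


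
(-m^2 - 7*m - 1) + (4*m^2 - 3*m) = 3*m^2 - 10*m - 1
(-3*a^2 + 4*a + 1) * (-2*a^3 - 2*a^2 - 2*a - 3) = 6*a^5 - 2*a^4 - 4*a^3 - a^2 - 14*a - 3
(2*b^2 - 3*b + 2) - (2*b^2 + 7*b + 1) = 1 - 10*b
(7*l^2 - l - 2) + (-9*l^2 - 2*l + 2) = -2*l^2 - 3*l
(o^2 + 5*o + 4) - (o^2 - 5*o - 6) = 10*o + 10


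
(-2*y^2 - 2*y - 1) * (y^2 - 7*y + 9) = -2*y^4 + 12*y^3 - 5*y^2 - 11*y - 9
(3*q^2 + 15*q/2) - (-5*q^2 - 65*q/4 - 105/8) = 8*q^2 + 95*q/4 + 105/8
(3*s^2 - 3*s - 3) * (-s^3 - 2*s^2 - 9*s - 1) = -3*s^5 - 3*s^4 - 18*s^3 + 30*s^2 + 30*s + 3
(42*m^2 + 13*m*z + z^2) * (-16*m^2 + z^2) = -672*m^4 - 208*m^3*z + 26*m^2*z^2 + 13*m*z^3 + z^4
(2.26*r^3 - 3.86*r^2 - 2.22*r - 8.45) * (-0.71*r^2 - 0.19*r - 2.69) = -1.6046*r^5 + 2.3112*r^4 - 3.7698*r^3 + 16.8047*r^2 + 7.5773*r + 22.7305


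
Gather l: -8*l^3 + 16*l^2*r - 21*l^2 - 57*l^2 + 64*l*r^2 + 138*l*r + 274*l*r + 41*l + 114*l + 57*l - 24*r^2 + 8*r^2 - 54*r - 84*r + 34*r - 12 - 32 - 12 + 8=-8*l^3 + l^2*(16*r - 78) + l*(64*r^2 + 412*r + 212) - 16*r^2 - 104*r - 48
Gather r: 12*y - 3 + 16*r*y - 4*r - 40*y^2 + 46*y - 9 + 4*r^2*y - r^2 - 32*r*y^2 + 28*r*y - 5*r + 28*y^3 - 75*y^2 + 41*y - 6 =r^2*(4*y - 1) + r*(-32*y^2 + 44*y - 9) + 28*y^3 - 115*y^2 + 99*y - 18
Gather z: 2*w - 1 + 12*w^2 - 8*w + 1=12*w^2 - 6*w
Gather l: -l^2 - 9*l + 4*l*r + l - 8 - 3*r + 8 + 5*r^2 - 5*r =-l^2 + l*(4*r - 8) + 5*r^2 - 8*r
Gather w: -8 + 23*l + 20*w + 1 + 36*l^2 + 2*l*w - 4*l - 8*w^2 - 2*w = 36*l^2 + 19*l - 8*w^2 + w*(2*l + 18) - 7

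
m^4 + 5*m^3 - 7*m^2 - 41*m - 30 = (m - 3)*(m + 1)*(m + 2)*(m + 5)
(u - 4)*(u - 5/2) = u^2 - 13*u/2 + 10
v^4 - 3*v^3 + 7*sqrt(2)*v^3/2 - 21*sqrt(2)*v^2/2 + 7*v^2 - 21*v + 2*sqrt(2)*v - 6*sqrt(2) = (v - 3)*(v + sqrt(2)/2)*(v + sqrt(2))*(v + 2*sqrt(2))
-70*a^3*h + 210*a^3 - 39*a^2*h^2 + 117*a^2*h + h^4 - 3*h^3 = (-7*a + h)*(2*a + h)*(5*a + h)*(h - 3)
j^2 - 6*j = j*(j - 6)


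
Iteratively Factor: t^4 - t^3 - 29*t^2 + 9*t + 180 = (t - 5)*(t^3 + 4*t^2 - 9*t - 36) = (t - 5)*(t + 3)*(t^2 + t - 12) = (t - 5)*(t + 3)*(t + 4)*(t - 3)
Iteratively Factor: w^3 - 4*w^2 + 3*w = (w - 1)*(w^2 - 3*w) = (w - 3)*(w - 1)*(w)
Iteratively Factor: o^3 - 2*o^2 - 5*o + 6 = (o + 2)*(o^2 - 4*o + 3) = (o - 3)*(o + 2)*(o - 1)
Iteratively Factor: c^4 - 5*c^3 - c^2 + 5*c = (c - 1)*(c^3 - 4*c^2 - 5*c) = c*(c - 1)*(c^2 - 4*c - 5) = c*(c - 5)*(c - 1)*(c + 1)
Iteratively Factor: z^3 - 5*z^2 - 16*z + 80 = (z - 5)*(z^2 - 16) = (z - 5)*(z + 4)*(z - 4)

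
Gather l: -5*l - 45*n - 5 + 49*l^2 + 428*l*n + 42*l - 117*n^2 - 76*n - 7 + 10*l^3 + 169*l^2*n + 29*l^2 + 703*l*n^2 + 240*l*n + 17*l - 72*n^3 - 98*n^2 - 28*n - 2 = 10*l^3 + l^2*(169*n + 78) + l*(703*n^2 + 668*n + 54) - 72*n^3 - 215*n^2 - 149*n - 14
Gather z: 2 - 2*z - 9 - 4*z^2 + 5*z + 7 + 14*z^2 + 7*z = 10*z^2 + 10*z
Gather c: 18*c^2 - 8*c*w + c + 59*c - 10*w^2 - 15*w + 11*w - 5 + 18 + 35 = 18*c^2 + c*(60 - 8*w) - 10*w^2 - 4*w + 48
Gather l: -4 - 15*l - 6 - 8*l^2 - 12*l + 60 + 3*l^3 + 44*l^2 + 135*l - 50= 3*l^3 + 36*l^2 + 108*l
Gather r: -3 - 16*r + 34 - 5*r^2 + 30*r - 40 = -5*r^2 + 14*r - 9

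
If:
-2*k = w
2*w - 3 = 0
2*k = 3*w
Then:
No Solution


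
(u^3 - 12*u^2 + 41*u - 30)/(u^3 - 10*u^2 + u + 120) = (u^2 - 7*u + 6)/(u^2 - 5*u - 24)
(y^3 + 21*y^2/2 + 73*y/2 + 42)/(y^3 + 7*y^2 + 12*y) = (y + 7/2)/y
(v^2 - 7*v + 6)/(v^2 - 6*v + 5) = (v - 6)/(v - 5)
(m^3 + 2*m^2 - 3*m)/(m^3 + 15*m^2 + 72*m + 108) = m*(m - 1)/(m^2 + 12*m + 36)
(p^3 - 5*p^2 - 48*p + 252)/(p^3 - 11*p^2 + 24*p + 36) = (p + 7)/(p + 1)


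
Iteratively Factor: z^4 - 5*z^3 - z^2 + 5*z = (z + 1)*(z^3 - 6*z^2 + 5*z) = (z - 1)*(z + 1)*(z^2 - 5*z) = z*(z - 1)*(z + 1)*(z - 5)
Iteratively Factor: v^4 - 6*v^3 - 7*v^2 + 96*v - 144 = (v - 3)*(v^3 - 3*v^2 - 16*v + 48) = (v - 3)^2*(v^2 - 16) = (v - 4)*(v - 3)^2*(v + 4)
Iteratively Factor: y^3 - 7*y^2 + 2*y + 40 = (y + 2)*(y^2 - 9*y + 20) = (y - 5)*(y + 2)*(y - 4)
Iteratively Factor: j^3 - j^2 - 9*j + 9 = (j - 1)*(j^2 - 9) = (j - 1)*(j + 3)*(j - 3)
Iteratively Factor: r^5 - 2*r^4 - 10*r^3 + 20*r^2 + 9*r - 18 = (r - 1)*(r^4 - r^3 - 11*r^2 + 9*r + 18) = (r - 3)*(r - 1)*(r^3 + 2*r^2 - 5*r - 6) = (r - 3)*(r - 2)*(r - 1)*(r^2 + 4*r + 3) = (r - 3)*(r - 2)*(r - 1)*(r + 1)*(r + 3)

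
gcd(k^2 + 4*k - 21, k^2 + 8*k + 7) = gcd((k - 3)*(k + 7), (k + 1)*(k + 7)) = k + 7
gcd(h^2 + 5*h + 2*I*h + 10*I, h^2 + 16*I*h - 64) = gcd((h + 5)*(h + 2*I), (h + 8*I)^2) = 1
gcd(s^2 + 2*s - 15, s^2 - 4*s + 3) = s - 3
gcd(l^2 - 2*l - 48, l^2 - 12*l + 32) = l - 8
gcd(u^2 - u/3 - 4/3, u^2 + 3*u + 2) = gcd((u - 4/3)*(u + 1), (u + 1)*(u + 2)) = u + 1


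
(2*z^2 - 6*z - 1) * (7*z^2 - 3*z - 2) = 14*z^4 - 48*z^3 + 7*z^2 + 15*z + 2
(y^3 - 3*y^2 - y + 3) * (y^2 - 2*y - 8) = y^5 - 5*y^4 - 3*y^3 + 29*y^2 + 2*y - 24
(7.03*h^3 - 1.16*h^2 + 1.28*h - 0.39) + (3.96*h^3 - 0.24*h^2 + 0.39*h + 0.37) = 10.99*h^3 - 1.4*h^2 + 1.67*h - 0.02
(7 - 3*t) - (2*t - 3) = 10 - 5*t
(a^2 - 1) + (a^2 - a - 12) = 2*a^2 - a - 13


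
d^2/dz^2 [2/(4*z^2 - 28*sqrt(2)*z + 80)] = (-z^2 + 7*sqrt(2)*z + (2*z - 7*sqrt(2))^2 - 20)/(z^2 - 7*sqrt(2)*z + 20)^3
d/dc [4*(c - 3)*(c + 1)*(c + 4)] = 12*c^2 + 16*c - 44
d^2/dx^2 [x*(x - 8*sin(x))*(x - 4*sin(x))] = 12*x^2*sin(x) - 48*x*cos(x) + 64*x*cos(2*x) + 6*x - 24*sin(x) + 64*sin(2*x)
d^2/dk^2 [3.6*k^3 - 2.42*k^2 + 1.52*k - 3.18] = 21.6*k - 4.84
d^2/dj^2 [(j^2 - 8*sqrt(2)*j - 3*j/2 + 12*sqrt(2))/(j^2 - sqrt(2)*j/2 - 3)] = 6*(-10*sqrt(2)*j^3 - 2*j^3 + 12*j^2 + 48*sqrt(2)*j^2 - 96*sqrt(2)*j - 66*j + 44 + 59*sqrt(2))/(4*j^6 - 6*sqrt(2)*j^5 - 30*j^4 + 35*sqrt(2)*j^3 + 90*j^2 - 54*sqrt(2)*j - 108)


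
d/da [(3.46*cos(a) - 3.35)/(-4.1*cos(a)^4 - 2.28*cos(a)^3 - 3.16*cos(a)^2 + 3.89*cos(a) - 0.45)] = (-42.558*cos(a)^4 + 39.1624*cos(a)^3 + 11.9804*cos(a)^2 + 21.172*cos(a) - 11.4745)*sin(a)/(16.81*cos(a)^8 + 18.696*cos(a)^7 + 31.1104*cos(a)^6 - 17.4884*cos(a)^5 - 4.0628*cos(a)^4 - 22.5328*cos(a)^3 + 17.9761*cos(a)^2 - 3.501*cos(a) + 0.2025)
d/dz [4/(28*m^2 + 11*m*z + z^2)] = 4*(-11*m - 2*z)/(28*m^2 + 11*m*z + z^2)^2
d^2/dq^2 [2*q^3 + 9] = 12*q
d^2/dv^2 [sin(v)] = -sin(v)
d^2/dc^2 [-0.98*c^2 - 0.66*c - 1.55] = -1.96000000000000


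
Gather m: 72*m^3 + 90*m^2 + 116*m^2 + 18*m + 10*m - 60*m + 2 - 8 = 72*m^3 + 206*m^2 - 32*m - 6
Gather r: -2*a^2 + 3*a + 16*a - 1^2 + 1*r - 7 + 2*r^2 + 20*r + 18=-2*a^2 + 19*a + 2*r^2 + 21*r + 10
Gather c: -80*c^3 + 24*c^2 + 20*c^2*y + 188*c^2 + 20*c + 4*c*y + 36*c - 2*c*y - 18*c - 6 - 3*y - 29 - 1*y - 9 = -80*c^3 + c^2*(20*y + 212) + c*(2*y + 38) - 4*y - 44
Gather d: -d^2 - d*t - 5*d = -d^2 + d*(-t - 5)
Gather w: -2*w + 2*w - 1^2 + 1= 0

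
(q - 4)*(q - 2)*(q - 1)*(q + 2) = q^4 - 5*q^3 + 20*q - 16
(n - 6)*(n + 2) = n^2 - 4*n - 12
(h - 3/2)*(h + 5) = h^2 + 7*h/2 - 15/2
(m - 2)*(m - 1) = m^2 - 3*m + 2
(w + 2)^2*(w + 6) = w^3 + 10*w^2 + 28*w + 24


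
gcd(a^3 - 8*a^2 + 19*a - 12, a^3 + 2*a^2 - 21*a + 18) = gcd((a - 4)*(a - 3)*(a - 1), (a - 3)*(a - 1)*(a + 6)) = a^2 - 4*a + 3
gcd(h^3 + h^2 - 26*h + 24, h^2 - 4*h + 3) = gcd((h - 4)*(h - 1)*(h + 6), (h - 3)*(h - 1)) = h - 1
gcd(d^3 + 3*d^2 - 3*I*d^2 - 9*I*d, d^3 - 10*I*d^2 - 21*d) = d^2 - 3*I*d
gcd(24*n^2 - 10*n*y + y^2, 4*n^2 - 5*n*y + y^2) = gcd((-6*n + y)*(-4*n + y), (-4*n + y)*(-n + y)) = -4*n + y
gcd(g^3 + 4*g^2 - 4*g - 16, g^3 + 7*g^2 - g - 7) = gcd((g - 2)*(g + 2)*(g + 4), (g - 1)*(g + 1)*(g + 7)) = 1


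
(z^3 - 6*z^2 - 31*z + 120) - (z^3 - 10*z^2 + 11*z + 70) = 4*z^2 - 42*z + 50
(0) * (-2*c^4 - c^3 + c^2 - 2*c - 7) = 0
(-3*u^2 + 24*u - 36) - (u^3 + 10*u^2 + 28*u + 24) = -u^3 - 13*u^2 - 4*u - 60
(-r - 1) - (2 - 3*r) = 2*r - 3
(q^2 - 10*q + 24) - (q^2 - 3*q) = 24 - 7*q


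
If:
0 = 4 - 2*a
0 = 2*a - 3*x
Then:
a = 2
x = 4/3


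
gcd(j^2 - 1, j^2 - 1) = j^2 - 1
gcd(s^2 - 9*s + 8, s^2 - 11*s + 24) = s - 8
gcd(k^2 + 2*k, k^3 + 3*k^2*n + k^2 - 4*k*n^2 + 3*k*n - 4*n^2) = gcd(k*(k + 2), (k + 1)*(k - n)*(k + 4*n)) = 1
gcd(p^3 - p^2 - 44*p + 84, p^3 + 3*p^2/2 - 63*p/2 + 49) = p^2 + 5*p - 14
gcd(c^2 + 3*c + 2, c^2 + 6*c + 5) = c + 1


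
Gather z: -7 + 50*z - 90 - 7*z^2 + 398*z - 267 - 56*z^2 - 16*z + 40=-63*z^2 + 432*z - 324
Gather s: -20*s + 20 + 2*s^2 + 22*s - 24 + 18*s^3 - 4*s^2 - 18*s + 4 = 18*s^3 - 2*s^2 - 16*s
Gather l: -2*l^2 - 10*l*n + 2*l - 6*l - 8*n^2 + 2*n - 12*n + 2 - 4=-2*l^2 + l*(-10*n - 4) - 8*n^2 - 10*n - 2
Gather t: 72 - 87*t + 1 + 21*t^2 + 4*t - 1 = 21*t^2 - 83*t + 72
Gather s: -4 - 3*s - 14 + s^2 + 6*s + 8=s^2 + 3*s - 10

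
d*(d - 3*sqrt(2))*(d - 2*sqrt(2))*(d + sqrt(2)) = d^4 - 4*sqrt(2)*d^3 + 2*d^2 + 12*sqrt(2)*d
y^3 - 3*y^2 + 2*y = y*(y - 2)*(y - 1)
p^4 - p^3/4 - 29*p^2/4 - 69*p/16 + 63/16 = (p - 3)*(p - 1/2)*(p + 3/2)*(p + 7/4)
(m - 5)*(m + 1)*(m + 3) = m^3 - m^2 - 17*m - 15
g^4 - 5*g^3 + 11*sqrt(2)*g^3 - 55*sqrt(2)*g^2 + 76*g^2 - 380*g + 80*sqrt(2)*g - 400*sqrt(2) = (g - 5)*(g + 2*sqrt(2))*(g + 4*sqrt(2))*(g + 5*sqrt(2))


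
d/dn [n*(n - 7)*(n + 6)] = 3*n^2 - 2*n - 42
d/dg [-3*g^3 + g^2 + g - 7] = -9*g^2 + 2*g + 1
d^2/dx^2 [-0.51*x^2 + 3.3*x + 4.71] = -1.02000000000000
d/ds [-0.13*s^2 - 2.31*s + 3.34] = -0.26*s - 2.31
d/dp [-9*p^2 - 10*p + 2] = -18*p - 10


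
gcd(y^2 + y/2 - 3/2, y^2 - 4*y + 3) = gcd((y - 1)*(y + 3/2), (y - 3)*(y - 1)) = y - 1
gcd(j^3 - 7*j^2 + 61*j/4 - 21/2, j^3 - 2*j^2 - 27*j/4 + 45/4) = j - 3/2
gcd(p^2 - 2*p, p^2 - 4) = p - 2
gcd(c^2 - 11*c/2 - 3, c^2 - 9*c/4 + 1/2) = 1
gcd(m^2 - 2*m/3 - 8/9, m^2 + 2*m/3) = m + 2/3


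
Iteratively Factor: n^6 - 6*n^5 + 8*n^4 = (n)*(n^5 - 6*n^4 + 8*n^3) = n*(n - 4)*(n^4 - 2*n^3) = n^2*(n - 4)*(n^3 - 2*n^2) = n^3*(n - 4)*(n^2 - 2*n) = n^4*(n - 4)*(n - 2)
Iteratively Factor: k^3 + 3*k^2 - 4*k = (k)*(k^2 + 3*k - 4) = k*(k + 4)*(k - 1)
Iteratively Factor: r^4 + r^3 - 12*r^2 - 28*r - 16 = (r + 1)*(r^3 - 12*r - 16) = (r - 4)*(r + 1)*(r^2 + 4*r + 4) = (r - 4)*(r + 1)*(r + 2)*(r + 2)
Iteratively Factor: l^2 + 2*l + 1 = (l + 1)*(l + 1)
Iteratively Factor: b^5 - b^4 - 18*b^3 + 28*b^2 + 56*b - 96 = (b + 2)*(b^4 - 3*b^3 - 12*b^2 + 52*b - 48) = (b + 2)*(b + 4)*(b^3 - 7*b^2 + 16*b - 12) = (b - 3)*(b + 2)*(b + 4)*(b^2 - 4*b + 4) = (b - 3)*(b - 2)*(b + 2)*(b + 4)*(b - 2)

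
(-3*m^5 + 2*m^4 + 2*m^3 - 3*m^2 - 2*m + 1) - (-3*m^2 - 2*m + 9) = -3*m^5 + 2*m^4 + 2*m^3 - 8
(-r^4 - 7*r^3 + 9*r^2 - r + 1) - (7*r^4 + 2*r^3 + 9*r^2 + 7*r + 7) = -8*r^4 - 9*r^3 - 8*r - 6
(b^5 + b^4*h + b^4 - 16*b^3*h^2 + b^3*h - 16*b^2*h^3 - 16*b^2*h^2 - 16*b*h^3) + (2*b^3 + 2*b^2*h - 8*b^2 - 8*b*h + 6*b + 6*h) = b^5 + b^4*h + b^4 - 16*b^3*h^2 + b^3*h + 2*b^3 - 16*b^2*h^3 - 16*b^2*h^2 + 2*b^2*h - 8*b^2 - 16*b*h^3 - 8*b*h + 6*b + 6*h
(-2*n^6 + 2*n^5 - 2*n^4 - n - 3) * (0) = 0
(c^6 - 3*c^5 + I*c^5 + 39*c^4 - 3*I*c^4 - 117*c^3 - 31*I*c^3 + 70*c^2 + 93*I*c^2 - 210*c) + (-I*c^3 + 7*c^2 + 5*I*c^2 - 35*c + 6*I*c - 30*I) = c^6 - 3*c^5 + I*c^5 + 39*c^4 - 3*I*c^4 - 117*c^3 - 32*I*c^3 + 77*c^2 + 98*I*c^2 - 245*c + 6*I*c - 30*I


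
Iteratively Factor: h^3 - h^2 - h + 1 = (h - 1)*(h^2 - 1) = (h - 1)^2*(h + 1)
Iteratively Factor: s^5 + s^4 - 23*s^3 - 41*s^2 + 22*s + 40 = (s - 1)*(s^4 + 2*s^3 - 21*s^2 - 62*s - 40) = (s - 1)*(s + 4)*(s^3 - 2*s^2 - 13*s - 10) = (s - 1)*(s + 1)*(s + 4)*(s^2 - 3*s - 10) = (s - 1)*(s + 1)*(s + 2)*(s + 4)*(s - 5)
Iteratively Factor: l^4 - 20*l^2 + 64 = (l - 4)*(l^3 + 4*l^2 - 4*l - 16) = (l - 4)*(l - 2)*(l^2 + 6*l + 8) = (l - 4)*(l - 2)*(l + 4)*(l + 2)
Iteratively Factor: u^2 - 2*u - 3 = (u - 3)*(u + 1)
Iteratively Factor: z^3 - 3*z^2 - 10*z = (z)*(z^2 - 3*z - 10) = z*(z - 5)*(z + 2)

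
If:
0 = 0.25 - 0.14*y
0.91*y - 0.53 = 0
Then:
No Solution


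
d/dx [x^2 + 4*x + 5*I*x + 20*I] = 2*x + 4 + 5*I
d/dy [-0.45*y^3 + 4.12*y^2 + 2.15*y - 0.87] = -1.35*y^2 + 8.24*y + 2.15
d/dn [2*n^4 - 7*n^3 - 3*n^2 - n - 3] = 8*n^3 - 21*n^2 - 6*n - 1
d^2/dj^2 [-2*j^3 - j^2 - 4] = -12*j - 2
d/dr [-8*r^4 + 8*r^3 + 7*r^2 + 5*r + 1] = -32*r^3 + 24*r^2 + 14*r + 5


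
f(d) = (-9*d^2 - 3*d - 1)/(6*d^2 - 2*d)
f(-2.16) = -1.13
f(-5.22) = -1.33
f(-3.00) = -1.22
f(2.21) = -2.07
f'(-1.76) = 0.18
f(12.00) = -1.59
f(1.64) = -2.34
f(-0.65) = -0.74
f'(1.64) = 0.69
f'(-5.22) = 0.03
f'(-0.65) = 0.37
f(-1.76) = -1.07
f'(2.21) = 0.32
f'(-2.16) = 0.13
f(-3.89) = -1.27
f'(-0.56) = 0.29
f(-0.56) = -0.71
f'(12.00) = 0.01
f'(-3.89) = 0.05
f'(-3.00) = 0.08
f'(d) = (2 - 12*d)*(-9*d^2 - 3*d - 1)/(6*d^2 - 2*d)^2 + (-18*d - 3)/(6*d^2 - 2*d)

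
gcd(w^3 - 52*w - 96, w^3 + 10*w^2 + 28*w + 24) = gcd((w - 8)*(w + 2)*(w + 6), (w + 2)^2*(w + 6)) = w^2 + 8*w + 12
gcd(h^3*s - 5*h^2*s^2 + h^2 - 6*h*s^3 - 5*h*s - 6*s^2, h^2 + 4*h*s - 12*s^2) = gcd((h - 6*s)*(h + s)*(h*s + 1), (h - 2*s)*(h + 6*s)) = 1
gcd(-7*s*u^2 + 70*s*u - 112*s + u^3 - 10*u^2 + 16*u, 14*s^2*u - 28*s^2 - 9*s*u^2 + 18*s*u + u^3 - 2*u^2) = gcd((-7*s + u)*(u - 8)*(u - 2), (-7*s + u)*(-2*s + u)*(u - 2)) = 7*s*u - 14*s - u^2 + 2*u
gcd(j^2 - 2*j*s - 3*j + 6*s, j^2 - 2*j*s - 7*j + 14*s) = -j + 2*s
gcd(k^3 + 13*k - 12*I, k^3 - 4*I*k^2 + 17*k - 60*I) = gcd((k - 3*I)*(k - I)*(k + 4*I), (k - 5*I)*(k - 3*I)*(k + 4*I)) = k^2 + I*k + 12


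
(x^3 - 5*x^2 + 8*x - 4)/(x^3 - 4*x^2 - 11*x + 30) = (x^2 - 3*x + 2)/(x^2 - 2*x - 15)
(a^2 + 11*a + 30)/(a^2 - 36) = (a + 5)/(a - 6)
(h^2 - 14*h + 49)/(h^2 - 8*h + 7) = (h - 7)/(h - 1)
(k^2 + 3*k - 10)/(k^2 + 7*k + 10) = (k - 2)/(k + 2)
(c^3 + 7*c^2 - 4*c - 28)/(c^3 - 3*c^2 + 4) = (c^2 + 9*c + 14)/(c^2 - c - 2)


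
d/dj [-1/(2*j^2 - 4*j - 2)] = (j - 1)/(-j^2 + 2*j + 1)^2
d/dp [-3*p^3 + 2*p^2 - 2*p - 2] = -9*p^2 + 4*p - 2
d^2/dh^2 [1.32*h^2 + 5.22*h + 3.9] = 2.64000000000000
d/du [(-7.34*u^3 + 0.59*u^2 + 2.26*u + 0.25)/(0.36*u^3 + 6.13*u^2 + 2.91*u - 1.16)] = (8.88178419700125e-16*u^5 - 45.2066*u^4 - 44.346*u^3 + 13.1363*u^2 - 4.4338*u - 3.3491)/(0.1296*u^6 + 4.4136*u^5 + 39.6721*u^4 + 34.8414*u^3 - 5.7535*u^2 - 6.7512*u + 1.3456)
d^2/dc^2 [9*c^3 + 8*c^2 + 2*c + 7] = 54*c + 16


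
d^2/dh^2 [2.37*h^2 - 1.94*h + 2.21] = 4.74000000000000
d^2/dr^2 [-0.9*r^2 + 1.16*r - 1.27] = -1.80000000000000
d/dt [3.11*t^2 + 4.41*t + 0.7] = 6.22*t + 4.41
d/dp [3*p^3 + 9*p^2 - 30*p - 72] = 9*p^2 + 18*p - 30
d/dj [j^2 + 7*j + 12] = 2*j + 7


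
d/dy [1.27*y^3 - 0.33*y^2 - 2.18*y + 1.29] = 3.81*y^2 - 0.66*y - 2.18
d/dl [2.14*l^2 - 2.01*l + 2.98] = 4.28*l - 2.01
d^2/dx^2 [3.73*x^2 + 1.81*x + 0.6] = 7.46000000000000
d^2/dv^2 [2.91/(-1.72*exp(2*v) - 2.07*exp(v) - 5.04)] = (-2.91*(3.44*exp(v) + 2.07)*(6.88*exp(v) + 4.14)*exp(v) + (20.0208*exp(v) + 6.0237)*(1.72*exp(2*v) + 2.07*exp(v) + 5.04))*exp(v)/(1.72*exp(2*v) + 2.07*exp(v) + 5.04)^3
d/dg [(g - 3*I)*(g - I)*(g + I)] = 3*g^2 - 6*I*g + 1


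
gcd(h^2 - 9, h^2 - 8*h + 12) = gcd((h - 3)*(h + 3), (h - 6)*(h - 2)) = 1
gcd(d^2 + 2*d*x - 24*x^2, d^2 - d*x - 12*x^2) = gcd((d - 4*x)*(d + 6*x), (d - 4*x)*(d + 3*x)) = -d + 4*x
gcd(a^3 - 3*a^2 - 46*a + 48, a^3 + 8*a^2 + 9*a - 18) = a^2 + 5*a - 6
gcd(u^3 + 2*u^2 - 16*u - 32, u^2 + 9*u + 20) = u + 4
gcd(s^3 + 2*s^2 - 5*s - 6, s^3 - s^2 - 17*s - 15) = s^2 + 4*s + 3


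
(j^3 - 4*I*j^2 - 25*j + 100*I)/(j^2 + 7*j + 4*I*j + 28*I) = (j^3 - 4*I*j^2 - 25*j + 100*I)/(j^2 + j*(7 + 4*I) + 28*I)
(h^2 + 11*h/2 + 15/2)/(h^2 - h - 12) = (h + 5/2)/(h - 4)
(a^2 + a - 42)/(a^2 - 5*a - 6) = (a + 7)/(a + 1)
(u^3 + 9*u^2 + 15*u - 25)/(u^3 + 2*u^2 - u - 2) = (u^2 + 10*u + 25)/(u^2 + 3*u + 2)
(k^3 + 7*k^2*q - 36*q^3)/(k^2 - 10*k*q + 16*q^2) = (-k^2 - 9*k*q - 18*q^2)/(-k + 8*q)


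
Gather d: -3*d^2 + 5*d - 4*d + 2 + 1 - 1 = -3*d^2 + d + 2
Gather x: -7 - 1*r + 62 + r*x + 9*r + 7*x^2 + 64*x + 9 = 8*r + 7*x^2 + x*(r + 64) + 64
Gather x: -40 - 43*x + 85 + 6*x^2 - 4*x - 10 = 6*x^2 - 47*x + 35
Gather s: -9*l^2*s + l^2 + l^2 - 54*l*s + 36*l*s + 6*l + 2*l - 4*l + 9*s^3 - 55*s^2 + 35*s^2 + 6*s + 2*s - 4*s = 2*l^2 + 4*l + 9*s^3 - 20*s^2 + s*(-9*l^2 - 18*l + 4)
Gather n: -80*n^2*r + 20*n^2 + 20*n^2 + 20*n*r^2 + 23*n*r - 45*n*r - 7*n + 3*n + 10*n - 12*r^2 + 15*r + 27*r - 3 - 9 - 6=n^2*(40 - 80*r) + n*(20*r^2 - 22*r + 6) - 12*r^2 + 42*r - 18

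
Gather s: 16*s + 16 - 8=16*s + 8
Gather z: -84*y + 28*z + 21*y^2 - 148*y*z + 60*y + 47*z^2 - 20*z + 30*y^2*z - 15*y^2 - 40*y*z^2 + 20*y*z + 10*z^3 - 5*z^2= 6*y^2 - 24*y + 10*z^3 + z^2*(42 - 40*y) + z*(30*y^2 - 128*y + 8)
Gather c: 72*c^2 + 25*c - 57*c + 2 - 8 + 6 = 72*c^2 - 32*c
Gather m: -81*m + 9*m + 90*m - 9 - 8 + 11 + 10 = 18*m + 4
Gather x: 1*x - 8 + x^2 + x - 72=x^2 + 2*x - 80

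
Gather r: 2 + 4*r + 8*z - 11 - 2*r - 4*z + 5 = 2*r + 4*z - 4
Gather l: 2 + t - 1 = t + 1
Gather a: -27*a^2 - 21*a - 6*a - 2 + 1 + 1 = -27*a^2 - 27*a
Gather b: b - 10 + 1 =b - 9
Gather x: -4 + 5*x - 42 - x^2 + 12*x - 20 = -x^2 + 17*x - 66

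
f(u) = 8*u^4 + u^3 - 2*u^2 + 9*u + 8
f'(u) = 32*u^3 + 3*u^2 - 4*u + 9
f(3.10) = 785.29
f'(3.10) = 978.74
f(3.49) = 1244.40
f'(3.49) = 1391.85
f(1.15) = 31.22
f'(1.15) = 57.04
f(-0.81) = 2.31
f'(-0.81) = -2.80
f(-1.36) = 16.91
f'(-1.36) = -60.51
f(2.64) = 424.82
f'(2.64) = 608.14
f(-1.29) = 13.07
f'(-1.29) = -49.54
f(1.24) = 36.91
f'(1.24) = 69.66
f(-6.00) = 10034.00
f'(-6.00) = -6771.00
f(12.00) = 167444.00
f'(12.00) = 55689.00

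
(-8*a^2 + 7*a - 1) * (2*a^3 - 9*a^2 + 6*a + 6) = -16*a^5 + 86*a^4 - 113*a^3 + 3*a^2 + 36*a - 6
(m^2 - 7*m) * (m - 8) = m^3 - 15*m^2 + 56*m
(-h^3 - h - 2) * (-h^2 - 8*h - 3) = h^5 + 8*h^4 + 4*h^3 + 10*h^2 + 19*h + 6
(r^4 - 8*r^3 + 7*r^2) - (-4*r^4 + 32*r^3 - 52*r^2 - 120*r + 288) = 5*r^4 - 40*r^3 + 59*r^2 + 120*r - 288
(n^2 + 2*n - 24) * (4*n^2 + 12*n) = 4*n^4 + 20*n^3 - 72*n^2 - 288*n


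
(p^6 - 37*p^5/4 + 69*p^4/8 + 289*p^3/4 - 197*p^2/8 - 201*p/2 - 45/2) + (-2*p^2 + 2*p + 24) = p^6 - 37*p^5/4 + 69*p^4/8 + 289*p^3/4 - 213*p^2/8 - 197*p/2 + 3/2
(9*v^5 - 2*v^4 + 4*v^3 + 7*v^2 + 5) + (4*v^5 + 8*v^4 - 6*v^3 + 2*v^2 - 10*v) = 13*v^5 + 6*v^4 - 2*v^3 + 9*v^2 - 10*v + 5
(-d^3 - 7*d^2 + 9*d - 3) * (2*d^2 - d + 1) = -2*d^5 - 13*d^4 + 24*d^3 - 22*d^2 + 12*d - 3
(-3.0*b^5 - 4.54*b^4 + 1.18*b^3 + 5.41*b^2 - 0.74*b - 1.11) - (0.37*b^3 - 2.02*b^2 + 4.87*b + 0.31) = -3.0*b^5 - 4.54*b^4 + 0.81*b^3 + 7.43*b^2 - 5.61*b - 1.42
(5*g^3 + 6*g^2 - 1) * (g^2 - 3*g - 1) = 5*g^5 - 9*g^4 - 23*g^3 - 7*g^2 + 3*g + 1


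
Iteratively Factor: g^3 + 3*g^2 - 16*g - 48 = (g + 4)*(g^2 - g - 12) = (g + 3)*(g + 4)*(g - 4)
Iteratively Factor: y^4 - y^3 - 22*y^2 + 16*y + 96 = (y - 4)*(y^3 + 3*y^2 - 10*y - 24) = (y - 4)*(y + 2)*(y^2 + y - 12) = (y - 4)*(y - 3)*(y + 2)*(y + 4)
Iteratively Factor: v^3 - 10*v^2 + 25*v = (v - 5)*(v^2 - 5*v) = v*(v - 5)*(v - 5)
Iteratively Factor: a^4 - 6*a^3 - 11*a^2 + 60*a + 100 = (a + 2)*(a^3 - 8*a^2 + 5*a + 50) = (a + 2)^2*(a^2 - 10*a + 25) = (a - 5)*(a + 2)^2*(a - 5)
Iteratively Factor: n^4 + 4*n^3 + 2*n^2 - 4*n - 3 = (n - 1)*(n^3 + 5*n^2 + 7*n + 3) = (n - 1)*(n + 1)*(n^2 + 4*n + 3) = (n - 1)*(n + 1)^2*(n + 3)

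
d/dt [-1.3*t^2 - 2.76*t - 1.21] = -2.6*t - 2.76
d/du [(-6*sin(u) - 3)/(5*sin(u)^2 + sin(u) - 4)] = 3*(10*sin(u)^2 + 10*sin(u) + 9)*cos(u)/(5*sin(u)^2 + sin(u) - 4)^2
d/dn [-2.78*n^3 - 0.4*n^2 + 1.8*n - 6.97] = -8.34*n^2 - 0.8*n + 1.8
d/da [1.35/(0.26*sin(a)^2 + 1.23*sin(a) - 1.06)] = -(0.702*sin(a) + 1.6605)*cos(a)/(0.26*sin(a)^2 + 1.23*sin(a) - 1.06)^2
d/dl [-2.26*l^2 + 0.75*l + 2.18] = 0.75 - 4.52*l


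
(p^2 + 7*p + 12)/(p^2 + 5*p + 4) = (p + 3)/(p + 1)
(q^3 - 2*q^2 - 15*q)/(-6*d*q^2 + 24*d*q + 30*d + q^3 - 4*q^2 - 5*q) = q*(q + 3)/(-6*d*q - 6*d + q^2 + q)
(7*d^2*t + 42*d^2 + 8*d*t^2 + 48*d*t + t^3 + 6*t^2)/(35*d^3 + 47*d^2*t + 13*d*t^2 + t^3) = (t + 6)/(5*d + t)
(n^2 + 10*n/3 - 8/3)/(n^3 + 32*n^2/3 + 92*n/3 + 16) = (3*n - 2)/(3*n^2 + 20*n + 12)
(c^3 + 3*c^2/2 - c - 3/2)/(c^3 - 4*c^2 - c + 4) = (c + 3/2)/(c - 4)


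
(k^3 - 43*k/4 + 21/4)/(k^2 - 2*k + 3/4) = (2*k^2 + k - 21)/(2*k - 3)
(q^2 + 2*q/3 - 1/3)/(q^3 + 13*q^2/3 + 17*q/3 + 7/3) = (3*q - 1)/(3*q^2 + 10*q + 7)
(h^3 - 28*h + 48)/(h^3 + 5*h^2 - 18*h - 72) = (h - 2)/(h + 3)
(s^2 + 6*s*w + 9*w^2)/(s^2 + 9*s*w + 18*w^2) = (s + 3*w)/(s + 6*w)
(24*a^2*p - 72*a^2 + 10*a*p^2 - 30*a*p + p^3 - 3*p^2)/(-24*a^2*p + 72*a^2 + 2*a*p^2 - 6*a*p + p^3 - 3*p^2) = (4*a + p)/(-4*a + p)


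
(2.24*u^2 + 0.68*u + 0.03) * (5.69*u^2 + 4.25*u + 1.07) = 12.7456*u^4 + 13.3892*u^3 + 5.4575*u^2 + 0.8551*u + 0.0321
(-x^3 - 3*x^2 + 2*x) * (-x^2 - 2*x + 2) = x^5 + 5*x^4 + 2*x^3 - 10*x^2 + 4*x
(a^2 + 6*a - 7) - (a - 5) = a^2 + 5*a - 2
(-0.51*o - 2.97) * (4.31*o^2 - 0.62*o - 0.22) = -2.1981*o^3 - 12.4845*o^2 + 1.9536*o + 0.6534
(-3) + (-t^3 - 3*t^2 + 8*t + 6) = -t^3 - 3*t^2 + 8*t + 3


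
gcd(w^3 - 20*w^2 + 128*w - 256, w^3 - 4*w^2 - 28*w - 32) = w - 8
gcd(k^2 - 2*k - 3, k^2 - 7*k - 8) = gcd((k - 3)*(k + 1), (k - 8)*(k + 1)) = k + 1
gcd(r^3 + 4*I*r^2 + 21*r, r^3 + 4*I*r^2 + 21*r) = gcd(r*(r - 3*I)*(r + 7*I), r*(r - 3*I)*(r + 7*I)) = r^3 + 4*I*r^2 + 21*r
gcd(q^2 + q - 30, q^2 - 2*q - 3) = 1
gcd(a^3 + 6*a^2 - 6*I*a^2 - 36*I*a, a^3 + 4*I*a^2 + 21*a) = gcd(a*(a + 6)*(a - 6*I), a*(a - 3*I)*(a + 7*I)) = a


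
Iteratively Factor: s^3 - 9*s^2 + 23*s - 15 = (s - 3)*(s^2 - 6*s + 5) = (s - 5)*(s - 3)*(s - 1)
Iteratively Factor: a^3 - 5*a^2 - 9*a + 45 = (a + 3)*(a^2 - 8*a + 15) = (a - 5)*(a + 3)*(a - 3)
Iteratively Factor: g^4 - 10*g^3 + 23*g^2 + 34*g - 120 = (g - 3)*(g^3 - 7*g^2 + 2*g + 40) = (g - 3)*(g + 2)*(g^2 - 9*g + 20) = (g - 4)*(g - 3)*(g + 2)*(g - 5)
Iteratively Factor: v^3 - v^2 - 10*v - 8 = (v + 1)*(v^2 - 2*v - 8) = (v - 4)*(v + 1)*(v + 2)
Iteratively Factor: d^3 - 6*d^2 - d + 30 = (d - 3)*(d^2 - 3*d - 10) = (d - 5)*(d - 3)*(d + 2)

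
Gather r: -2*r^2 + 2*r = -2*r^2 + 2*r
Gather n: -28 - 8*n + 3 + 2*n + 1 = -6*n - 24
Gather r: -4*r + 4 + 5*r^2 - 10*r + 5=5*r^2 - 14*r + 9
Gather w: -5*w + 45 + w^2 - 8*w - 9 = w^2 - 13*w + 36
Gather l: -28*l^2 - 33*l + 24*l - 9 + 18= -28*l^2 - 9*l + 9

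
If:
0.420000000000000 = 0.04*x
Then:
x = 10.50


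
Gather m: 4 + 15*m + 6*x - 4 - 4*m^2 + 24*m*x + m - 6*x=-4*m^2 + m*(24*x + 16)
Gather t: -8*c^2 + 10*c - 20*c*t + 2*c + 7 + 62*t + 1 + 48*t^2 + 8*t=-8*c^2 + 12*c + 48*t^2 + t*(70 - 20*c) + 8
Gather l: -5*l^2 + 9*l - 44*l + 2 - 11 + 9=-5*l^2 - 35*l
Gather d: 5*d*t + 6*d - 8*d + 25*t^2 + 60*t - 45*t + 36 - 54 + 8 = d*(5*t - 2) + 25*t^2 + 15*t - 10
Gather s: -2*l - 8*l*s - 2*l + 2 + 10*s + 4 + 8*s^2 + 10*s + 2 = -4*l + 8*s^2 + s*(20 - 8*l) + 8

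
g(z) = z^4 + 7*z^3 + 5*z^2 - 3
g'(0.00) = 0.00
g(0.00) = -3.00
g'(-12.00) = -4008.00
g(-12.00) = 9357.00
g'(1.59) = 85.07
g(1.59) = 44.17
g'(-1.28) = 13.22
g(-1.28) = -6.80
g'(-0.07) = -0.60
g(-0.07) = -2.98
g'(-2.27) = 38.72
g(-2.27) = -32.56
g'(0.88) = 27.79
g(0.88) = 6.24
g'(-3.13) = 51.78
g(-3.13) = -72.69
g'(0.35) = 6.24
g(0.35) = -2.07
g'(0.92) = 30.09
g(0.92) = 7.40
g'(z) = 4*z^3 + 21*z^2 + 10*z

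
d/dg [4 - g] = -1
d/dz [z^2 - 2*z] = 2*z - 2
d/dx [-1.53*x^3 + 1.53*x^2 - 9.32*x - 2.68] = -4.59*x^2 + 3.06*x - 9.32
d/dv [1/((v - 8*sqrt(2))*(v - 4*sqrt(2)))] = 2*(-v + 6*sqrt(2))/(v^4 - 24*sqrt(2)*v^3 + 416*v^2 - 1536*sqrt(2)*v + 4096)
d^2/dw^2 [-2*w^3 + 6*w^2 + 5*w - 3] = 12 - 12*w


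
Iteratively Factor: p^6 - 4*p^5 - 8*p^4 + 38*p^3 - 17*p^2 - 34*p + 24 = (p - 4)*(p^5 - 8*p^3 + 6*p^2 + 7*p - 6) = (p - 4)*(p + 1)*(p^4 - p^3 - 7*p^2 + 13*p - 6) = (p - 4)*(p - 2)*(p + 1)*(p^3 + p^2 - 5*p + 3) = (p - 4)*(p - 2)*(p + 1)*(p + 3)*(p^2 - 2*p + 1) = (p - 4)*(p - 2)*(p - 1)*(p + 1)*(p + 3)*(p - 1)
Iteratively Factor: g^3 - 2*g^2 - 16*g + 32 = (g - 4)*(g^2 + 2*g - 8) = (g - 4)*(g + 4)*(g - 2)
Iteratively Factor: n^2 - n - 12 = (n + 3)*(n - 4)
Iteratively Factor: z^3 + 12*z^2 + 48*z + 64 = (z + 4)*(z^2 + 8*z + 16) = (z + 4)^2*(z + 4)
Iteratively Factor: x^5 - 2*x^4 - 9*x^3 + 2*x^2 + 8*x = (x - 4)*(x^4 + 2*x^3 - x^2 - 2*x) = (x - 4)*(x - 1)*(x^3 + 3*x^2 + 2*x) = (x - 4)*(x - 1)*(x + 2)*(x^2 + x) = (x - 4)*(x - 1)*(x + 1)*(x + 2)*(x)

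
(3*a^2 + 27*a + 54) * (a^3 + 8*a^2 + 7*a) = 3*a^5 + 51*a^4 + 291*a^3 + 621*a^2 + 378*a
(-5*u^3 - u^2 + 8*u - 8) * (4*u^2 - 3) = -20*u^5 - 4*u^4 + 47*u^3 - 29*u^2 - 24*u + 24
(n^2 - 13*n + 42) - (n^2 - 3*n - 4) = 46 - 10*n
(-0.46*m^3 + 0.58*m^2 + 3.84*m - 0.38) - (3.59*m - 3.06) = -0.46*m^3 + 0.58*m^2 + 0.25*m + 2.68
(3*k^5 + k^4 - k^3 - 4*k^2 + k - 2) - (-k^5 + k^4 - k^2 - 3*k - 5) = 4*k^5 - k^3 - 3*k^2 + 4*k + 3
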